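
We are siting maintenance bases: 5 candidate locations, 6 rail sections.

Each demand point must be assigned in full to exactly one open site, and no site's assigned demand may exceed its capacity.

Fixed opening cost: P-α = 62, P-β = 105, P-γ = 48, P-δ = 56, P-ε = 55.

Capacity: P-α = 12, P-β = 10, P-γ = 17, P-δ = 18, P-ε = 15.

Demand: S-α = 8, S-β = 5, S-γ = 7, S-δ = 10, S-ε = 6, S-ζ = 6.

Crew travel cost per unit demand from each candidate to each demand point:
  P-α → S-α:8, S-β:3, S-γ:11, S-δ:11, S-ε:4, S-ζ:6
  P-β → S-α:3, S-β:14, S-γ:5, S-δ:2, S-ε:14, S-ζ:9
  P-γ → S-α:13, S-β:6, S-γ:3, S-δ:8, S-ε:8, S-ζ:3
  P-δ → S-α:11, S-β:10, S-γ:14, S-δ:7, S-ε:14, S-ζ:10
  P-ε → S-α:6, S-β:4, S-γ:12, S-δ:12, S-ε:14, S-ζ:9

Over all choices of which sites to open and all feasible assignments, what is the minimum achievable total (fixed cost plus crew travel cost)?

394

Open {P-α, P-γ, P-ε}; cheapest assignment that respects the capacities:
  P-α (cap 12, load 12): S-ε, S-ζ — cost 6×4 + 6×6 = 60
  P-γ (cap 17, load 17): S-γ, S-δ — cost 7×3 + 10×8 = 101
  P-ε (cap 15, load 13): S-α, S-β — cost 8×6 + 5×4 = 68
  Shipping 229, fixed 165 → total 394.
  Any other capacity-feasible assignment to {P-α, P-γ, P-ε} ships for at least 229.
Compare {P-α, P-γ, P-δ}: its best feasible assignment gives total 402.
Compare {P-α, P-β, P-γ, P-ε}: its best feasible assignment gives total 416.
Every other set of open sites that can feasibly serve all demand totals ≥ 402 even under its best assignment. Minimum: 394.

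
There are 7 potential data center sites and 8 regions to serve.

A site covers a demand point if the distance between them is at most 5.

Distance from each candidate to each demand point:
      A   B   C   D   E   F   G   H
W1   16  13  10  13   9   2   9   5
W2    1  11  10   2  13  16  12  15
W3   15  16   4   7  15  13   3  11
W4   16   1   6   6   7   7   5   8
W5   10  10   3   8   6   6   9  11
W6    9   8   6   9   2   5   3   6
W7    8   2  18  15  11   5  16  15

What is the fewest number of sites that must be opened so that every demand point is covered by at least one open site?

5

Coverage sets (demand points within 5 of each site):
  W1: {F, H}
  W2: {A, D}
  W3: {C, G}
  W4: {B, G}
  W5: {C}
  W6: {E, F, G}
  W7: {B, F}
No 4 sites suffice: every size-4 union leaves at least one demand point uncovered.
But {W1, W2, W3, W4, W6} covers everything, so the minimum is 5.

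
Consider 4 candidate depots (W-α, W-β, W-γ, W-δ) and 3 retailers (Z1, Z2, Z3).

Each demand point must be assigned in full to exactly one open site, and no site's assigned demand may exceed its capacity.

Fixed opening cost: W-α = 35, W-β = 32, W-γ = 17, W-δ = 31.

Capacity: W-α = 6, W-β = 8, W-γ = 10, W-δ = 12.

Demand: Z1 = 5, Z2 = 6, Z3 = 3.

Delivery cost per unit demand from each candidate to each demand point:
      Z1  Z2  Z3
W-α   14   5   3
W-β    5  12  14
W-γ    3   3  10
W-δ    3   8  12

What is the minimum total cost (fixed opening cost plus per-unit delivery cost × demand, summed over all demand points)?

111

Open {W-γ, W-δ}; cheapest assignment that respects the capacities:
  W-γ (cap 10, load 9): Z2, Z3 — cost 6×3 + 3×10 = 48
  W-δ (cap 12, load 5): Z1 — cost 5×3 = 15
  Shipping 63, fixed 48 → total 111.
  Any other capacity-feasible assignment to {W-γ, W-δ} ships for at least 63.
Compare {W-β, W-γ}: its best feasible assignment gives total 122.
Compare {W-α, W-γ, W-δ}: its best feasible assignment gives total 125.
Every other set of open sites that can feasibly serve all demand totals ≥ 122 even under its best assignment. Minimum: 111.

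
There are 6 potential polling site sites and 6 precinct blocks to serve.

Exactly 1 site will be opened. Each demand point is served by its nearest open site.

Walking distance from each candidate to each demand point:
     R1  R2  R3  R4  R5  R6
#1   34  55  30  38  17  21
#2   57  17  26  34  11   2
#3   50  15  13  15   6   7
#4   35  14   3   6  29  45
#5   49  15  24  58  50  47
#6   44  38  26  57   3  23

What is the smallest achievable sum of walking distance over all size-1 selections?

106

Open {#3}.
  R1→#3 50, R2→#3 15, R3→#3 13, R4→#3 15, R5→#3 6, R6→#3 7  ⇒ total 106.
Compare {#4}: total 132.
Compare {#2}: total 147.
No size-1 selection does better; minimum is 106.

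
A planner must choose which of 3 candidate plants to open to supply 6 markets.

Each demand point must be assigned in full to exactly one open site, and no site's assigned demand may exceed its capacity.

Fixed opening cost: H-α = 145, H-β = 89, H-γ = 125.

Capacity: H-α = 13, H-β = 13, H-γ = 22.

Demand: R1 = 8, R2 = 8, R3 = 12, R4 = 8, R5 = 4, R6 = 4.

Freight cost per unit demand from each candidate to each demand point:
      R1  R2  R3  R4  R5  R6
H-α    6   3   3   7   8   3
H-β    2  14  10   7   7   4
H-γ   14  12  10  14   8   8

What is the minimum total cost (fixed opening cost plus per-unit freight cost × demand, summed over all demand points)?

667

Open {H-α, H-β, H-γ}; cheapest assignment that respects the capacities:
  H-α (cap 13, load 12): R3 — cost 12×3 = 36
  H-β (cap 13, load 12): R1, R6 — cost 8×2 + 4×4 = 32
  H-γ (cap 22, load 20): R2, R4, R5 — cost 8×12 + 8×14 + 4×8 = 240
  Shipping 308, fixed 359 → total 667.
  Any other capacity-feasible assignment to {H-α, H-β, H-γ} ships for at least 308.
Total demand is 44 and no other set of sites has combined capacity ≥ 44, so {H-α, H-β, H-γ} is the only feasible choice of open sites. Minimum: 667.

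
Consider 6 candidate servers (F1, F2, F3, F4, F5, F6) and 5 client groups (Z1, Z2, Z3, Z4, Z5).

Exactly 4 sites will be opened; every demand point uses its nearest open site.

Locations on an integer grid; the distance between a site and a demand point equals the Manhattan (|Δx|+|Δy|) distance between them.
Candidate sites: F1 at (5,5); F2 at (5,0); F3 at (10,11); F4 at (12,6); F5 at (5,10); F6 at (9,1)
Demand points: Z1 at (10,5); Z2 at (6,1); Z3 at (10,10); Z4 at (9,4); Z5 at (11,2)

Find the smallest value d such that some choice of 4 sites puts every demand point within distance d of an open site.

3

Open {F1, F3, F4, F6}.
  Farthest demand point is Z1 at distance 3 (to F4); all others are ≤ 3.
With {F2, F3, F4, F6} the worst case is 3.
With {F3, F4, F5, F6} the worst case is 3.
No size-4 selection achieves below 3.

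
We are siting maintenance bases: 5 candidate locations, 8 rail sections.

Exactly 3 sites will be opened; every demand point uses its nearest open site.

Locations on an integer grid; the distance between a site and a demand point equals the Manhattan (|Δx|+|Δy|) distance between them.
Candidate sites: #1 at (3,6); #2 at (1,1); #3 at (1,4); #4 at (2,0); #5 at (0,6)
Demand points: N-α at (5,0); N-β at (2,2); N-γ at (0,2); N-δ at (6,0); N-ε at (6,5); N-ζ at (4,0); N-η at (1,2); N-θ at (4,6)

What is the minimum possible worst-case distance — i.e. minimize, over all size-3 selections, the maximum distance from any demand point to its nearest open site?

Open {#1, #2, #4}.
  Farthest demand point is N-δ at distance 4 (to #4); all others are ≤ 4.
With {#1, #3, #4} the worst case is 4.
With {#1, #4, #5} the worst case is 4.
No size-3 selection achieves below 4.

4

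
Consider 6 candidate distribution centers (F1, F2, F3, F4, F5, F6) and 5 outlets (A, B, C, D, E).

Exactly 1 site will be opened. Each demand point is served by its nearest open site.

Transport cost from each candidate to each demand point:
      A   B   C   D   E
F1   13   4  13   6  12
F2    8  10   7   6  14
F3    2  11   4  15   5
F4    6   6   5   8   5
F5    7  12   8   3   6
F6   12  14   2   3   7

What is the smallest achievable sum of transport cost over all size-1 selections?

Open {F4}.
  A→F4 6, B→F4 6, C→F4 5, D→F4 8, E→F4 5  ⇒ total 30.
Compare {F5}: total 36.
Compare {F3}: total 37.
No size-1 selection does better; minimum is 30.

30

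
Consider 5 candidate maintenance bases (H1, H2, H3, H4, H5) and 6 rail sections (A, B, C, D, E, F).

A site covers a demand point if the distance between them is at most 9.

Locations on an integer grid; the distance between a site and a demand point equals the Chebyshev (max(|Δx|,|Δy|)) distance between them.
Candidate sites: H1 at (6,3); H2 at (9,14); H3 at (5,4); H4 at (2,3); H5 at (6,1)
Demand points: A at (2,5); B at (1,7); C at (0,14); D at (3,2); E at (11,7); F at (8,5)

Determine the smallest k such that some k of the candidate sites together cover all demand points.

Coverage sets (demand points within 9 of each site):
  H1: {A, B, D, E, F}
  H2: {A, B, C, E, F}
  H3: {A, B, D, E, F}
  H4: {A, B, D, E, F}
  H5: {A, B, D, E, F}
No single site covers all 6 demand points.
But {H1, H2} covers everything, so the minimum is 2.

2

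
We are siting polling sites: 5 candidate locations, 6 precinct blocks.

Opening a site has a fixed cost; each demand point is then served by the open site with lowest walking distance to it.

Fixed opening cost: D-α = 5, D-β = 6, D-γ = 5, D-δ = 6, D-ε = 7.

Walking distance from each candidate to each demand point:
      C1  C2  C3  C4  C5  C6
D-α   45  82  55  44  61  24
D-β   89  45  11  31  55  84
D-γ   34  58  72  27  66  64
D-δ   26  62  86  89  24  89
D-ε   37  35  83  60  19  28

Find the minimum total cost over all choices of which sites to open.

Open {D-β, D-δ, D-ε}: assign each demand point to its cheapest open site.
  C1→D-δ 26, C2→D-ε 35, C3→D-β 11, C4→D-β 31, C5→D-ε 19, C6→D-ε 28
  walking distance 150, fixed 19 → total 169.
Compare {D-α, D-β, D-δ, D-ε}: walking distance 146 + fixed 24 = 170.
Compare {D-β, D-γ, D-δ, D-ε}: walking distance 146 + fixed 24 = 170.
Compare {D-α, D-β, D-γ, D-δ, D-ε}: walking distance 142 + fixed 29 = 171.
All other subsets cost ≥ 170. Minimum total cost: 169.

169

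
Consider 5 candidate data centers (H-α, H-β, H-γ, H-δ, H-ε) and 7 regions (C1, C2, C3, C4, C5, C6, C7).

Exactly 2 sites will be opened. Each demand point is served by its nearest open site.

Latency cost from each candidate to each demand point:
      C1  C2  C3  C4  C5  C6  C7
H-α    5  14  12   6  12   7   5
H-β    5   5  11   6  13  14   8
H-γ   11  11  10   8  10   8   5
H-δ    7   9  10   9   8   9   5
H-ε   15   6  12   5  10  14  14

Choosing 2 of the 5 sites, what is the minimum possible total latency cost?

48

Open {H-β, H-δ}.
  C1→H-β 5, C2→H-β 5, C3→H-δ 10, C4→H-β 6, C5→H-δ 8, C6→H-δ 9, C7→H-δ 5  ⇒ total 48.
Compare {H-β, H-γ}: total 49.
Compare {H-α, H-δ}: total 50.
No size-2 selection does better; minimum is 48.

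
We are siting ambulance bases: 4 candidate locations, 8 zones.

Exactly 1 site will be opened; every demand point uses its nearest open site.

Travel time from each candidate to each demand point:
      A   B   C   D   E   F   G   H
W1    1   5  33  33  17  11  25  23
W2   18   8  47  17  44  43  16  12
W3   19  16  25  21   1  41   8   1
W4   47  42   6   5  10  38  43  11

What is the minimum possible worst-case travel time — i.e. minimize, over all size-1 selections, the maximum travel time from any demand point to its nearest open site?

33

Open {W1}.
  Farthest demand point is C at travel time 33 (to W1); all others are ≤ 33.
With {W3} the worst case is 41.
With {W2} the worst case is 47.
No size-1 selection achieves below 33.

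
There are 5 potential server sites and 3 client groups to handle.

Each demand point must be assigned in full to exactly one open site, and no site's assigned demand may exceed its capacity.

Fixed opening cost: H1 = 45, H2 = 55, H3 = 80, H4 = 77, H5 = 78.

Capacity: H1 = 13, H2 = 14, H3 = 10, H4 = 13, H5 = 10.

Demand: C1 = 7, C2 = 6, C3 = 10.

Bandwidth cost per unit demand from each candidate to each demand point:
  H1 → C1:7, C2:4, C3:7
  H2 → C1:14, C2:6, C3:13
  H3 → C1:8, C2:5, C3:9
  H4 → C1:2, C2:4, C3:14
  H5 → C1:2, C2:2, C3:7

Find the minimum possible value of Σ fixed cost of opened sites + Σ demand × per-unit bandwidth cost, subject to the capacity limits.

Open {H1, H4}; cheapest assignment that respects the capacities:
  H1 (cap 13, load 10): C3 — cost 10×7 = 70
  H4 (cap 13, load 13): C1, C2 — cost 7×2 + 6×4 = 38
  Shipping 108, fixed 122 → total 230.
  Any other capacity-feasible assignment to {H1, H4} ships for at least 108.
Compare {H4, H5}: its best feasible assignment gives total 263.
Compare {H1, H5}: its best feasible assignment gives total 266.
Every other set of open sites that can feasibly serve all demand totals ≥ 263 even under its best assignment. Minimum: 230.

230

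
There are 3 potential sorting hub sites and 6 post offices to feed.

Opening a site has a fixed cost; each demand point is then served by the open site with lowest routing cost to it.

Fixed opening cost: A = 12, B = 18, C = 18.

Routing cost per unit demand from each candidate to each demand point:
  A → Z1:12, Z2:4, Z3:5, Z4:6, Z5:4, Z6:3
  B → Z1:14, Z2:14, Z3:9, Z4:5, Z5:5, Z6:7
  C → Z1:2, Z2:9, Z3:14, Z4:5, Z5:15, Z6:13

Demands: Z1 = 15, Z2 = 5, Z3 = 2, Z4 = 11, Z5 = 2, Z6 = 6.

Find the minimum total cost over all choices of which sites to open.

Open {A, C}: assign each demand point to its cheapest open site.
  Z1→C 15×2=30, Z2→A 5×4=20, Z3→A 2×5=10, Z4→C 11×5=55, Z5→A 2×4=8, Z6→A 6×3=18
  routing cost 141, fixed 30 → total 171.
Compare {A, B, C}: routing cost 141 + fixed 48 = 189.
Compare {B, C}: routing cost 200 + fixed 36 = 236.
Compare {C}: routing cost 266 + fixed 18 = 284.
All other subsets cost ≥ 189. Minimum total cost: 171.

171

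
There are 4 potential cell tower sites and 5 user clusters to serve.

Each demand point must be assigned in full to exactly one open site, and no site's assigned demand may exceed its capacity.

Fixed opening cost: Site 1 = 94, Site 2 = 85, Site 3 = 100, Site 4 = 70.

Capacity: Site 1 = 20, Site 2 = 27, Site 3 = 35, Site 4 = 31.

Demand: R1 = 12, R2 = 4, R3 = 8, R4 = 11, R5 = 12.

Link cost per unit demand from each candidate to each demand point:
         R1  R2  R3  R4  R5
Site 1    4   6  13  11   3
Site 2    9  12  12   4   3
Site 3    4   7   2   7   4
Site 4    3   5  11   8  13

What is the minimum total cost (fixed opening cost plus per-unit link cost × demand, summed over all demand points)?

357

Open {Site 2, Site 3}; cheapest assignment that respects the capacities:
  Site 2 (cap 27, load 23): R4, R5 — cost 11×4 + 12×3 = 80
  Site 3 (cap 35, load 24): R1, R2, R3 — cost 12×4 + 4×7 + 8×2 = 92
  Shipping 172, fixed 185 → total 357.
  Any other capacity-feasible assignment to {Site 2, Site 3} ships for at least 172.
Compare {Site 3, Site 4}: its best feasible assignment gives total 367.
Compare {Site 2, Site 4}: its best feasible assignment gives total 379.
Every other set of open sites that can feasibly serve all demand totals ≥ 367 even under its best assignment. Minimum: 357.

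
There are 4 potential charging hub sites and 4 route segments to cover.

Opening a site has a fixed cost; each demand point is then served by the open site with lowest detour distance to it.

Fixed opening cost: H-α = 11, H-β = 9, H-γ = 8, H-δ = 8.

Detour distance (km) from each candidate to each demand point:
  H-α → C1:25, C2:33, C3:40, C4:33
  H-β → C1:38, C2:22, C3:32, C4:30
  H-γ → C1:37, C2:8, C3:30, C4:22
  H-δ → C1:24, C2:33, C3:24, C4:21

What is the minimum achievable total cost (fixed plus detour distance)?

Open {H-γ, H-δ}: assign each demand point to its cheapest open site.
  C1→H-δ 24, C2→H-γ 8, C3→H-δ 24, C4→H-δ 21
  detour distance 77, fixed 16 → total 93.
Compare {H-β, H-γ, H-δ}: detour distance 77 + fixed 25 = 102.
Compare {H-α, H-γ}: detour distance 85 + fixed 19 = 104.
Compare {H-α, H-γ, H-δ}: detour distance 77 + fixed 27 = 104.
All other subsets cost ≥ 102. Minimum total cost: 93.

93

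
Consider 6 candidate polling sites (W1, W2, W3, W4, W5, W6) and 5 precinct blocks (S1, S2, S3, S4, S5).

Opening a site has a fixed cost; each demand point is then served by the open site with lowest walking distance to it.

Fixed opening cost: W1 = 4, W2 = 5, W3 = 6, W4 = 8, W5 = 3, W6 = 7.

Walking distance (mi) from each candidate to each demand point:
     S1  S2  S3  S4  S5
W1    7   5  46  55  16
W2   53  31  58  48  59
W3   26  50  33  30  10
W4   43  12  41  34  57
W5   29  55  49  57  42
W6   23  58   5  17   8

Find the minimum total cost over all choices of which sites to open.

Open {W1, W6}: assign each demand point to its cheapest open site.
  S1→W1 7, S2→W1 5, S3→W6 5, S4→W6 17, S5→W6 8
  walking distance 42, fixed 11 → total 53.
Compare {W1, W5, W6}: walking distance 42 + fixed 14 = 56.
Compare {W1, W2, W6}: walking distance 42 + fixed 16 = 58.
Compare {W1, W3, W6}: walking distance 42 + fixed 17 = 59.
All other subsets cost ≥ 56. Minimum total cost: 53.

53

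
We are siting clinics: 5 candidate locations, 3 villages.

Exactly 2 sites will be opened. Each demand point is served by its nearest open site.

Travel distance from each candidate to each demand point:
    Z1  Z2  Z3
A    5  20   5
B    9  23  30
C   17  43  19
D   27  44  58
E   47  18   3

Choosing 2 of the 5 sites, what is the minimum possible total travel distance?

Open {A, E}.
  Z1→A 5, Z2→E 18, Z3→E 3  ⇒ total 26.
Compare {A, B}: total 30.
Compare {A, C}: total 30.
No size-2 selection does better; minimum is 26.

26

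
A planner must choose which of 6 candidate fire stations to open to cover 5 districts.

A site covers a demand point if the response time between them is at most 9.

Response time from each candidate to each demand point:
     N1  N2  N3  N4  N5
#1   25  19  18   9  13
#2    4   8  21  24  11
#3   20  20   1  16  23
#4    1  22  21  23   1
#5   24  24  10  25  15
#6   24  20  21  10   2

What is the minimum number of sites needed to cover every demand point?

Coverage sets (demand points within 9 of each site):
  #1: {N4}
  #2: {N1, N2}
  #3: {N3}
  #4: {N1, N5}
  #5: {}
  #6: {N5}
No 3 sites suffice: every size-3 union leaves at least one demand point uncovered.
But {#1, #2, #3, #4} covers everything, so the minimum is 4.

4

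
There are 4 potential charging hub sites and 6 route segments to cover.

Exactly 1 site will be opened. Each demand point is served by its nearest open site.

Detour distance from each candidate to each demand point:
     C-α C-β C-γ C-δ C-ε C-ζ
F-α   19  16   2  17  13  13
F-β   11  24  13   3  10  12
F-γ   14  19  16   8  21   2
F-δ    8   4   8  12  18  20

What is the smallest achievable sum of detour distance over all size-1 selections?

70

Open {F-δ}.
  C-α→F-δ 8, C-β→F-δ 4, C-γ→F-δ 8, C-δ→F-δ 12, C-ε→F-δ 18, C-ζ→F-δ 20  ⇒ total 70.
Compare {F-β}: total 73.
Compare {F-α}: total 80.
No size-1 selection does better; minimum is 70.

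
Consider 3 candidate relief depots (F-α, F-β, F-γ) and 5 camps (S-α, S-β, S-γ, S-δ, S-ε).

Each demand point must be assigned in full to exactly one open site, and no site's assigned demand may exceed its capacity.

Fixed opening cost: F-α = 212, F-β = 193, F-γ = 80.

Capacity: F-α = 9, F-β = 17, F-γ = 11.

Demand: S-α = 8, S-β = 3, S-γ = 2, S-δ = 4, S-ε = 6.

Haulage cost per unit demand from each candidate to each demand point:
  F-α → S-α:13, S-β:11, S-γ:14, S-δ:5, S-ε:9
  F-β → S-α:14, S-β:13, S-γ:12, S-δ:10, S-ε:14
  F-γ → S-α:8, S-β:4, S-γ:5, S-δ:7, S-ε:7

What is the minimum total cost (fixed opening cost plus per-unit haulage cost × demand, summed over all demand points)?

489

Open {F-β, F-γ}; cheapest assignment that respects the capacities:
  F-β (cap 17, load 12): S-α, S-δ — cost 8×14 + 4×10 = 152
  F-γ (cap 11, load 11): S-β, S-γ, S-ε — cost 3×4 + 2×5 + 6×7 = 64
  Shipping 216, fixed 273 → total 489.
  Any other capacity-feasible assignment to {F-β, F-γ} ships for at least 216.
Compare {F-α, F-β}: its best feasible assignment gives total 668.
Compare {F-α, F-β, F-γ}: its best feasible assignment gives total 679.
Every other set of open sites that can feasibly serve all demand totals ≥ 668 even under its best assignment. Minimum: 489.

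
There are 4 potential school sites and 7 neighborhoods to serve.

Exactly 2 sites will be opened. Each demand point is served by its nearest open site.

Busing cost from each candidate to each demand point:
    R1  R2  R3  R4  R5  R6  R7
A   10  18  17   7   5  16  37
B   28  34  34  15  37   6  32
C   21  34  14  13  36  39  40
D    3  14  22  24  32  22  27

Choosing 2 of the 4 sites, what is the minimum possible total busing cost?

Open {A, D}.
  R1→D 3, R2→D 14, R3→A 17, R4→A 7, R5→A 5, R6→A 16, R7→D 27  ⇒ total 89.
Compare {A, B}: total 95.
Compare {A, C}: total 107.
No size-2 selection does better; minimum is 89.

89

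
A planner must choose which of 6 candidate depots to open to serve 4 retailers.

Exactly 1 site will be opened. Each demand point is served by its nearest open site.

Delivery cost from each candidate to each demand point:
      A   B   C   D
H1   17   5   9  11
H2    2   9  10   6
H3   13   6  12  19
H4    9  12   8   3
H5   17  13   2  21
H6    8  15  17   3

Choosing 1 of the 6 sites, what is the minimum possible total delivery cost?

Open {H2}.
  A→H2 2, B→H2 9, C→H2 10, D→H2 6  ⇒ total 27.
Compare {H4}: total 32.
Compare {H1}: total 42.
No size-1 selection does better; minimum is 27.

27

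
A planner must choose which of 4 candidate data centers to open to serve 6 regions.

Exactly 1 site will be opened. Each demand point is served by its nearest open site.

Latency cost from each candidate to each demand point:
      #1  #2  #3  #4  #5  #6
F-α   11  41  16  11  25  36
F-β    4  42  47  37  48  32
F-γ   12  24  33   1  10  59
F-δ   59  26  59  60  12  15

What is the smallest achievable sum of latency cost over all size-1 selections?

139

Open {F-γ}.
  #1→F-γ 12, #2→F-γ 24, #3→F-γ 33, #4→F-γ 1, #5→F-γ 10, #6→F-γ 59  ⇒ total 139.
Compare {F-α}: total 140.
Compare {F-β}: total 210.
No size-1 selection does better; minimum is 139.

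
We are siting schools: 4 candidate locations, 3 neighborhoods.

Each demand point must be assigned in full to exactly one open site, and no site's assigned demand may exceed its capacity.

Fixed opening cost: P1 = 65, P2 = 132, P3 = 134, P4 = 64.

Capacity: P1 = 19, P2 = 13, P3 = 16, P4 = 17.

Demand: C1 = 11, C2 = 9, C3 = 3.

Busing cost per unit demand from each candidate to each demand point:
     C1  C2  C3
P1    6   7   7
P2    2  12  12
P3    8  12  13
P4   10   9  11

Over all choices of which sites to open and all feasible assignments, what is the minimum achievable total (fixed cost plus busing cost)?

Open {P1, P4}; cheapest assignment that respects the capacities:
  P1 (cap 19, load 14): C1, C3 — cost 11×6 + 3×7 = 87
  P4 (cap 17, load 9): C2 — cost 9×9 = 81
  Shipping 168, fixed 129 → total 297.
  Any other capacity-feasible assignment to {P1, P4} ships for at least 168.
Compare {P1, P2}: its best feasible assignment gives total 303.
Compare {P2, P4}: its best feasible assignment gives total 332.
Every other set of open sites that can feasibly serve all demand totals ≥ 303 even under its best assignment. Minimum: 297.

297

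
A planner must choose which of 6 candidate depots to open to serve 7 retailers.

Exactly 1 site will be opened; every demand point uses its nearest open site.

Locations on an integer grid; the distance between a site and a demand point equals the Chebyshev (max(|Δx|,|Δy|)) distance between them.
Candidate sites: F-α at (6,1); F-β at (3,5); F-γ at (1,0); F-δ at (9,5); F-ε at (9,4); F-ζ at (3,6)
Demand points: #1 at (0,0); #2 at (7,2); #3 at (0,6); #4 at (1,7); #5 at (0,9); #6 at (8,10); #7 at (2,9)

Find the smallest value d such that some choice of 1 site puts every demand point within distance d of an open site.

5

Open {F-β}.
  Farthest demand point is #1 at distance 5 (to F-β); all others are ≤ 5.
With {F-ζ} the worst case is 6.
With {F-α} the worst case is 9.
No size-1 selection achieves below 5.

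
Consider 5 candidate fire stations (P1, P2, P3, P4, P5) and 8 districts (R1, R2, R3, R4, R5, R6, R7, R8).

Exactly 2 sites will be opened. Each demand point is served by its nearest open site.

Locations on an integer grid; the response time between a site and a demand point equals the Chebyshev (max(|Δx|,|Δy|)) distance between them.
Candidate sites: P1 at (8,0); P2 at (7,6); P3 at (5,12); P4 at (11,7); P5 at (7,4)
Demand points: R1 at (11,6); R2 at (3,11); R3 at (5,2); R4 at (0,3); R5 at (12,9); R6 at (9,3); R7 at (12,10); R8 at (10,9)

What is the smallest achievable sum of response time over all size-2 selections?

Open {P4, P5}.
  R1→P4 1, R2→P5 7, R3→P5 2, R4→P5 7, R5→P4 2, R6→P5 2, R7→P4 3, R8→P4 2  ⇒ total 26.
Compare {P2, P4}: total 27.
Compare {P3, P4}: total 29.
No size-2 selection does better; minimum is 26.

26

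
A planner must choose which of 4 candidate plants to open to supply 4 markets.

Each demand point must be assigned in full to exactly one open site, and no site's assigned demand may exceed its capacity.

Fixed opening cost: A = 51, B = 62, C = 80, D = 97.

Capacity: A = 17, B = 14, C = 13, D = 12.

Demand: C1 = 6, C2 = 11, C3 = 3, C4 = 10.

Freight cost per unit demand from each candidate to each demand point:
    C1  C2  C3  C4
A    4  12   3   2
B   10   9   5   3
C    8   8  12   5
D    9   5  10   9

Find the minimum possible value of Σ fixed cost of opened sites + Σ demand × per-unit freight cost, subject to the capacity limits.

271

Open {A, B}; cheapest assignment that respects the capacities:
  A (cap 17, load 16): C1, C4 — cost 6×4 + 10×2 = 44
  B (cap 14, load 14): C2, C3 — cost 11×9 + 3×5 = 114
  Shipping 158, fixed 113 → total 271.
  Any other capacity-feasible assignment to {A, B} ships for at least 158.
Compare {A, B, D}: its best feasible assignment gives total 324.
Compare {A, B, C}: its best feasible assignment gives total 340.
Every other set of open sites that can feasibly serve all demand totals ≥ 324 even under its best assignment. Minimum: 271.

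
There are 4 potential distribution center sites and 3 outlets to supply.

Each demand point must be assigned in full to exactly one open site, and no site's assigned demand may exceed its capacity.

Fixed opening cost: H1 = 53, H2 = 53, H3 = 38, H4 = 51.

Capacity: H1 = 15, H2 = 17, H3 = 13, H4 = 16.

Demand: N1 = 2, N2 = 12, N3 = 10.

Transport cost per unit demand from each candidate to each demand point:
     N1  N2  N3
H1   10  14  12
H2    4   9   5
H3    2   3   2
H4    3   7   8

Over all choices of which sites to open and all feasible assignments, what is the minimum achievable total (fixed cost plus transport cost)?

185

Open {H2, H3}; cheapest assignment that respects the capacities:
  H2 (cap 17, load 12): N1, N3 — cost 2×4 + 10×5 = 58
  H3 (cap 13, load 12): N2 — cost 12×3 = 36
  Shipping 94, fixed 91 → total 185.
  Any other capacity-feasible assignment to {H2, H3} ships for at least 94.
Compare {H3, H4}: its best feasible assignment gives total 197.
Compare {H2, H3, H4}: its best feasible assignment gives total 234.
Every other set of open sites that can feasibly serve all demand totals ≥ 197 even under its best assignment. Minimum: 185.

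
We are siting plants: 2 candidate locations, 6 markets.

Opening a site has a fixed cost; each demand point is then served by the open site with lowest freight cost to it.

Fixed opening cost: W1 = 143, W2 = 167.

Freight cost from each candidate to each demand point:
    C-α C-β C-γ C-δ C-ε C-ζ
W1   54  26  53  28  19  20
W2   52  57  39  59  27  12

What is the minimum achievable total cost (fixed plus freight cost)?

Open {W1}: assign each demand point to its cheapest open site.
  C-α→W1 54, C-β→W1 26, C-γ→W1 53, C-δ→W1 28, C-ε→W1 19, C-ζ→W1 20
  freight cost 200, fixed 143 → total 343.
Compare {W2}: freight cost 246 + fixed 167 = 413.
Compare {W1, W2}: freight cost 176 + fixed 310 = 486.

343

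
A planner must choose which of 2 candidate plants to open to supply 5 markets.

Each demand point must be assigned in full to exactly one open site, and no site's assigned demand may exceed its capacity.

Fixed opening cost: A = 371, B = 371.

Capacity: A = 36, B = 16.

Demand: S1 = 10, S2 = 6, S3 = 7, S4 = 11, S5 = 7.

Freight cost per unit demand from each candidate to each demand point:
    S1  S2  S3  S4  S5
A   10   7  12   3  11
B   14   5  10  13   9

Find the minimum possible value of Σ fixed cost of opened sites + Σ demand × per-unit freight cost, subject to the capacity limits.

1050

Open {A, B}; cheapest assignment that respects the capacities:
  A (cap 36, load 27): S1, S2, S4 — cost 10×10 + 6×7 + 11×3 = 175
  B (cap 16, load 14): S3, S5 — cost 7×10 + 7×9 = 133
  Shipping 308, fixed 742 → total 1050.
  Any other capacity-feasible assignment to {A, B} ships for at least 308.
Total demand is 41 and no other set of sites has combined capacity ≥ 41, so {A, B} is the only feasible choice of open sites. Minimum: 1050.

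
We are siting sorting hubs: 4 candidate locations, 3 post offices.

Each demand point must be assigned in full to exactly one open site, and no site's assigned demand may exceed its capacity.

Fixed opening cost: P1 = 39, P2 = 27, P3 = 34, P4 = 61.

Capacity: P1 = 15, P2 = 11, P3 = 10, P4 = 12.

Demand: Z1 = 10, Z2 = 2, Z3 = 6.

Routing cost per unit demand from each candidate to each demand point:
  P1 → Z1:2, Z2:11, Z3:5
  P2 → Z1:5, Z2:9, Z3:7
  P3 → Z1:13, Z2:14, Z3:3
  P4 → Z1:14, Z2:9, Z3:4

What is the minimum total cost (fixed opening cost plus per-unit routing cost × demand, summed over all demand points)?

Open {P1, P3}; cheapest assignment that respects the capacities:
  P1 (cap 15, load 12): Z1, Z2 — cost 10×2 + 2×11 = 42
  P3 (cap 10, load 6): Z3 — cost 6×3 = 18
  Shipping 60, fixed 73 → total 133.
  Any other capacity-feasible assignment to {P1, P3} ships for at least 60.
Compare {P1, P2}: its best feasible assignment gives total 146.
Compare {P1, P2, P3}: its best feasible assignment gives total 156.
Every other set of open sites that can feasibly serve all demand totals ≥ 146 even under its best assignment. Minimum: 133.

133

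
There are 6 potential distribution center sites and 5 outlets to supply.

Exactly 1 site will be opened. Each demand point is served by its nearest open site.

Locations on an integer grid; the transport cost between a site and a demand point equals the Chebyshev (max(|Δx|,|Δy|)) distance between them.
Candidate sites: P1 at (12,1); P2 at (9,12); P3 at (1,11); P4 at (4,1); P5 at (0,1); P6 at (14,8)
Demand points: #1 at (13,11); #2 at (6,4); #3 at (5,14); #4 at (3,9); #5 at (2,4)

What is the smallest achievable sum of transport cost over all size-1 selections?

30

Open {P2}.
  #1→P2 4, #2→P2 8, #3→P2 4, #4→P2 6, #5→P2 8  ⇒ total 30.
Compare {P3}: total 32.
Compare {P4}: total 37.
No size-1 selection does better; minimum is 30.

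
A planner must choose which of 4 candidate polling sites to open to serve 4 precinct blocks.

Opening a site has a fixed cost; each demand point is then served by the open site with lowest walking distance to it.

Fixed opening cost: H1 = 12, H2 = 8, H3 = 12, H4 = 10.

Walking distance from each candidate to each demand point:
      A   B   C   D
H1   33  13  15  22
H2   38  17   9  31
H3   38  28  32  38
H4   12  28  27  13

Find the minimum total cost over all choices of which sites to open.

69

Open {H2, H4}: assign each demand point to its cheapest open site.
  A→H4 12, B→H2 17, C→H2 9, D→H4 13
  walking distance 51, fixed 18 → total 69.
Compare {H1, H4}: walking distance 53 + fixed 22 = 75.
Compare {H1, H2, H4}: walking distance 47 + fixed 30 = 77.
Compare {H2, H3, H4}: walking distance 51 + fixed 30 = 81.
All other subsets cost ≥ 75. Minimum total cost: 69.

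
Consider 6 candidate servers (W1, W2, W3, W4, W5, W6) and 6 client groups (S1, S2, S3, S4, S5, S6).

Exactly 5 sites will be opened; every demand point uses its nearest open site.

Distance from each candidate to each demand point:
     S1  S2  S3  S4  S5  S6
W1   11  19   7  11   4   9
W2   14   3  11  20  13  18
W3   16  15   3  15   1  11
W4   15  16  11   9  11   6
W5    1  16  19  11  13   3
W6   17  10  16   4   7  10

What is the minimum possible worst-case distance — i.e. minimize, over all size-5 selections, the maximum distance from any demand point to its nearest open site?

4

Open {W1, W2, W3, W5, W6}.
  Farthest demand point is S4 at distance 4 (to W6); all others are ≤ 4.
With {W2, W3, W4, W5, W6} the worst case is 4.
With {W1, W2, W4, W5, W6} the worst case is 7.
No size-5 selection achieves below 4.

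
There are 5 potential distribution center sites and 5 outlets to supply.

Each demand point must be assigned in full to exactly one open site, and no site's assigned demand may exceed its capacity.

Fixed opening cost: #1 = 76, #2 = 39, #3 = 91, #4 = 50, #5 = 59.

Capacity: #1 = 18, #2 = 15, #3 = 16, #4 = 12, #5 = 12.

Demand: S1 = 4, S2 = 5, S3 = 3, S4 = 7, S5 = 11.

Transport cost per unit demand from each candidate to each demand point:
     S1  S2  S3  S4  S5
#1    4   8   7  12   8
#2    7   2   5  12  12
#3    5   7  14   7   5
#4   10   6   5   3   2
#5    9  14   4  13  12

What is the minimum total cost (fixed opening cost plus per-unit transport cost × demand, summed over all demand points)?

296

Open {#2, #3, #4}; cheapest assignment that respects the capacities:
  #2 (cap 15, load 8): S2, S3 — cost 5×2 + 3×5 = 25
  #3 (cap 16, load 11): S1, S4 — cost 4×5 + 7×7 = 69
  #4 (cap 12, load 11): S5 — cost 11×2 = 22
  Shipping 116, fixed 180 → total 296.
  Any other capacity-feasible assignment to {#2, #3, #4} ships for at least 116.
Compare {#1, #4}: its best feasible assignment gives total 302.
Compare {#2, #4, #5}: its best feasible assignment gives total 311.
Every other set of open sites that can feasibly serve all demand totals ≥ 302 even under its best assignment. Minimum: 296.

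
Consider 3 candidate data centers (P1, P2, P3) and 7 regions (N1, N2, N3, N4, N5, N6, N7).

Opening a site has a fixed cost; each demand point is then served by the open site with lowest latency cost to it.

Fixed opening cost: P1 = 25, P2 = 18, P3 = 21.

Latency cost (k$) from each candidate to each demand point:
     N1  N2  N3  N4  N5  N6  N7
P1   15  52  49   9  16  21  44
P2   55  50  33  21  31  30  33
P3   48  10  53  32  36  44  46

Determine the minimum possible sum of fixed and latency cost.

Open {P1, P2, P3}: assign each demand point to its cheapest open site.
  N1→P1 15, N2→P3 10, N3→P2 33, N4→P1 9, N5→P1 16, N6→P1 21, N7→P2 33
  latency cost 137, fixed 64 → total 201.
Compare {P1, P3}: latency cost 164 + fixed 46 = 210.
Compare {P1, P2}: latency cost 177 + fixed 43 = 220.
Compare {P1}: latency cost 206 + fixed 25 = 231.
All other subsets cost ≥ 210. Minimum total cost: 201.

201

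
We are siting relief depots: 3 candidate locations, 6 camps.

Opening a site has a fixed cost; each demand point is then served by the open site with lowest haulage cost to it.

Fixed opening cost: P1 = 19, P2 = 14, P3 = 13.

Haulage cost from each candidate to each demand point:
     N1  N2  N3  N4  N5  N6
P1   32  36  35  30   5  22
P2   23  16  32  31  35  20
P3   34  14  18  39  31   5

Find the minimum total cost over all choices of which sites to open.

136

Open {P1, P3}: assign each demand point to its cheapest open site.
  N1→P1 32, N2→P3 14, N3→P3 18, N4→P1 30, N5→P1 5, N6→P3 5
  haulage cost 104, fixed 32 → total 136.
Compare {P1, P2, P3}: haulage cost 95 + fixed 46 = 141.
Compare {P2, P3}: haulage cost 122 + fixed 27 = 149.
Compare {P3}: haulage cost 141 + fixed 13 = 154.
All other subsets cost ≥ 141. Minimum total cost: 136.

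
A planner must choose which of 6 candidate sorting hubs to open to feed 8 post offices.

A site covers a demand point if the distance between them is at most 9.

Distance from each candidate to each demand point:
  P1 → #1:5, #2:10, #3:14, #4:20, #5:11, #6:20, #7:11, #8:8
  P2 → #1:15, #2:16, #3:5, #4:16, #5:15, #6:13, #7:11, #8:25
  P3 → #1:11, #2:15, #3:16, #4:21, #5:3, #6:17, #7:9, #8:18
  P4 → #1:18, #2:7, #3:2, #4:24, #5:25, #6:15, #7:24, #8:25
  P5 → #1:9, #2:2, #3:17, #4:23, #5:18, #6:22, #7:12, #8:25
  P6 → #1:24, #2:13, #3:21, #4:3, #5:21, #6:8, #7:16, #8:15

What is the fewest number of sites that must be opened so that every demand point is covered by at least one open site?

Coverage sets (demand points within 9 of each site):
  P1: {#1, #8}
  P2: {#3}
  P3: {#5, #7}
  P4: {#2, #3}
  P5: {#1, #2}
  P6: {#4, #6}
No 3 sites suffice: every size-3 union leaves at least one demand point uncovered.
But {P1, P3, P4, P6} covers everything, so the minimum is 4.

4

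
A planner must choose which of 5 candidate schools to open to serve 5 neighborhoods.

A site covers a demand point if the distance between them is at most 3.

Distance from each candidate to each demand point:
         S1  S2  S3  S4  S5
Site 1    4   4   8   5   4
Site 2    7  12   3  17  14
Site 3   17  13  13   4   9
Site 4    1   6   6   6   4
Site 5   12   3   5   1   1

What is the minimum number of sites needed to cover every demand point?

3

Coverage sets (demand points within 3 of each site):
  Site 1: {}
  Site 2: {S3}
  Site 3: {}
  Site 4: {S1}
  Site 5: {S2, S4, S5}
No 2 sites suffice: every size-2 union leaves at least one demand point uncovered.
But {Site 2, Site 4, Site 5} covers everything, so the minimum is 3.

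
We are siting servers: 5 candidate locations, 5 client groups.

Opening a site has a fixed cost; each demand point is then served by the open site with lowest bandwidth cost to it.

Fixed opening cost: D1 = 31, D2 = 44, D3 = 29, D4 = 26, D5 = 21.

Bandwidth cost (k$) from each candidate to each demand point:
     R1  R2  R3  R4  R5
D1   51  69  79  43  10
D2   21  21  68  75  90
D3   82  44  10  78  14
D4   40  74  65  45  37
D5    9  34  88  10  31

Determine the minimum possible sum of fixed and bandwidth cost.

Open {D3, D5}: assign each demand point to its cheapest open site.
  R1→D5 9, R2→D5 34, R3→D3 10, R4→D5 10, R5→D3 14
  bandwidth cost 77, fixed 50 → total 127.
Compare {D3, D4, D5}: bandwidth cost 77 + fixed 76 = 153.
Compare {D1, D3, D5}: bandwidth cost 73 + fixed 81 = 154.
Compare {D2, D3, D5}: bandwidth cost 64 + fixed 94 = 158.
All other subsets cost ≥ 153. Minimum total cost: 127.

127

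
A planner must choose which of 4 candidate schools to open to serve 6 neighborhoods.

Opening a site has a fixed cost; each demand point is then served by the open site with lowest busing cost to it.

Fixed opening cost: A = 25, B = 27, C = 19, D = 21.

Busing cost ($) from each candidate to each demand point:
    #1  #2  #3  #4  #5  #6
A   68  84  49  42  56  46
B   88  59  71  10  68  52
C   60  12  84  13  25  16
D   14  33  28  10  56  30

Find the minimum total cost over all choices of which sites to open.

145

Open {C, D}: assign each demand point to its cheapest open site.
  #1→D 14, #2→C 12, #3→D 28, #4→D 10, #5→C 25, #6→C 16
  busing cost 105, fixed 40 → total 145.
Compare {A, C, D}: busing cost 105 + fixed 65 = 170.
Compare {B, C, D}: busing cost 105 + fixed 67 = 172.
Compare {D}: busing cost 171 + fixed 21 = 192.
All other subsets cost ≥ 170. Minimum total cost: 145.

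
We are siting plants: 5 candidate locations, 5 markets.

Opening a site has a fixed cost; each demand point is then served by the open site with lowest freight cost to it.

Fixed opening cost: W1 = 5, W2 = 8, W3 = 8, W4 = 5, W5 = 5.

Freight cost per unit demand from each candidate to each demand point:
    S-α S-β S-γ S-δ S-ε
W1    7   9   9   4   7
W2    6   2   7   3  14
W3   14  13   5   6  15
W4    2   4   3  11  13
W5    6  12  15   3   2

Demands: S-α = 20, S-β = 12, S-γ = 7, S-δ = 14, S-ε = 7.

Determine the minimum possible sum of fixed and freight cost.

159

Open {W2, W4, W5}: assign each demand point to its cheapest open site.
  S-α→W4 20×2=40, S-β→W2 12×2=24, S-γ→W4 7×3=21, S-δ→W2 14×3=42, S-ε→W5 7×2=14
  freight cost 141, fixed 18 → total 159.
Compare {W1, W2, W4, W5}: freight cost 141 + fixed 23 = 164.
Compare {W2, W3, W4, W5}: freight cost 141 + fixed 26 = 167.
Compare {W1, W2, W3, W4, W5}: freight cost 141 + fixed 31 = 172.
All other subsets cost ≥ 164. Minimum total cost: 159.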